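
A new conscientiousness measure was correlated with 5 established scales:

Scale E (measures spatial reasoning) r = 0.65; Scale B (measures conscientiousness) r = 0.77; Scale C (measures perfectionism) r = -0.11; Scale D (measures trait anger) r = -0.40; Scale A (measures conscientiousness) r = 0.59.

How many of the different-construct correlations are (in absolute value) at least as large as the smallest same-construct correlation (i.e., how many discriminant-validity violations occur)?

1

Convergent (same construct = conscientiousness): Scale B, Scale A.
Smallest convergent = 0.59. Discriminant |r|: 0.65, 0.11, 0.40; count ≥ 0.59 → 1.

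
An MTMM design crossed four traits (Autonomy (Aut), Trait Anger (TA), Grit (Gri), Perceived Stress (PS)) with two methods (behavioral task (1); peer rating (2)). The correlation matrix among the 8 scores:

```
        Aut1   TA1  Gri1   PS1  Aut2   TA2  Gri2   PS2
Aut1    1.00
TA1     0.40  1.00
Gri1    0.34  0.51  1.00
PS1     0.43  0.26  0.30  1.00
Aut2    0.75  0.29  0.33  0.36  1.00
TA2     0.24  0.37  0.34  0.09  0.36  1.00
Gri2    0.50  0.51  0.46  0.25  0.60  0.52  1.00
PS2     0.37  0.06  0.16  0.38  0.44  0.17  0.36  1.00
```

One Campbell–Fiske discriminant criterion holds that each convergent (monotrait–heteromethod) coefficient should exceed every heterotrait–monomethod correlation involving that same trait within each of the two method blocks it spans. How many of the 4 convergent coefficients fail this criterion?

3

Convergent coefficients and their comparison sets:
Aut (methods 1·2): 0.75 vs {0.40, 0.36, 0.34, 0.60, 0.43, 0.44} → pass.
TA (methods 1·2): 0.37 vs {0.40, 0.36, 0.51, 0.52, 0.26, 0.17} → fail.
Gri (methods 1·2): 0.46 vs {0.34, 0.60, 0.51, 0.52, 0.30, 0.36} → fail.
PS (methods 1·2): 0.38 vs {0.43, 0.44, 0.26, 0.17, 0.30, 0.36} → fail.
3 of 4 fail.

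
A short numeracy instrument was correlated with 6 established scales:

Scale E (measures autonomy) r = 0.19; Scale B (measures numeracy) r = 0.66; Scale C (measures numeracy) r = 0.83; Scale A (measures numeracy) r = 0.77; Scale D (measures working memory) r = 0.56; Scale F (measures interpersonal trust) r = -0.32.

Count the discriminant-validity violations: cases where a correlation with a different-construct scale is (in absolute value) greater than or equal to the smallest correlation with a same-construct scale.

0

Convergent (same construct = numeracy): Scale B, Scale C, Scale A.
Smallest convergent = 0.66. Discriminant |r|: 0.19, 0.56, 0.32; count ≥ 0.66 → 0.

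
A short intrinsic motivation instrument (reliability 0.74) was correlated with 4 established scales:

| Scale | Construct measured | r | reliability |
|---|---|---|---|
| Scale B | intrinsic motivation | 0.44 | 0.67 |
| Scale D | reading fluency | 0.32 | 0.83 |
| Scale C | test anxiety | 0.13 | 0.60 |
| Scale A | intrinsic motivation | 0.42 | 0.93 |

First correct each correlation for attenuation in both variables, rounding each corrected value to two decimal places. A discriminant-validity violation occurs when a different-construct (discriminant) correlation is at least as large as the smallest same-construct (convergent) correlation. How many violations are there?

0

Disattenuated r (r / √(r_scale · r_new)):
  Scale B (conv): 0.44 / √(0.67·0.74) = 0.62
  Scale D (disc): 0.32 / √(0.83·0.74) = 0.41
  Scale C (disc): 0.13 / √(0.60·0.74) = 0.20
  Scale A (conv): 0.42 / √(0.93·0.74) = 0.51
Smallest convergent = 0.51. Discriminant values: 0.41, 0.20; count ≥ 0.51 → 0.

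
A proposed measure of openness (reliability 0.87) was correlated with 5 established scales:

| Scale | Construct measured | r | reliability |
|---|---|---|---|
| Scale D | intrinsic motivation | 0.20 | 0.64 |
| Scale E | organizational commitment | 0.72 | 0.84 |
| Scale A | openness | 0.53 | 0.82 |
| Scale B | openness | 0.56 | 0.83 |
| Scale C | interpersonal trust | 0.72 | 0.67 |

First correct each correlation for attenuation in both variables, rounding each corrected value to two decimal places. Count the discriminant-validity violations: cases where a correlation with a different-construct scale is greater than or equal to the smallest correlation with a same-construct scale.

2

Disattenuated r (r / √(r_scale · r_new)):
  Scale D (disc): 0.20 / √(0.64·0.87) = 0.27
  Scale E (disc): 0.72 / √(0.84·0.87) = 0.84
  Scale A (conv): 0.53 / √(0.82·0.87) = 0.63
  Scale B (conv): 0.56 / √(0.83·0.87) = 0.66
  Scale C (disc): 0.72 / √(0.67·0.87) = 0.94
Smallest convergent = 0.63. Discriminant values: 0.27, 0.84, 0.94; count ≥ 0.63 → 2.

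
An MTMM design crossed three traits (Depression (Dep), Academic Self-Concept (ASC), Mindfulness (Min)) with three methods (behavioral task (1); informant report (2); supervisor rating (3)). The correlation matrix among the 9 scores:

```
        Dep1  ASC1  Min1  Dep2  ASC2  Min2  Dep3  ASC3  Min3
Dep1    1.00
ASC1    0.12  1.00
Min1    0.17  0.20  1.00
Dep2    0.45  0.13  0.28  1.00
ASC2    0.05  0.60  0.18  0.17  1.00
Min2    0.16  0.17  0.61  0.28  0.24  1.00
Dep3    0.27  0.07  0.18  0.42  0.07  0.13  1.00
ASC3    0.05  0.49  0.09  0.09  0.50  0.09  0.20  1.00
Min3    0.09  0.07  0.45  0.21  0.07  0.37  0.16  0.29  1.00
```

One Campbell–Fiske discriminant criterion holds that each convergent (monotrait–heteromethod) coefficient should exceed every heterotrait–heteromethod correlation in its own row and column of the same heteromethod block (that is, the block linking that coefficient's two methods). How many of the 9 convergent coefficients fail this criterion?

0

Checking each validity diagonal entry against its comparison values:
Dep (methods 1·2): 0.45 vs {0.05, 0.13, 0.16, 0.28} → pass.
Dep (methods 1·3): 0.27 vs {0.05, 0.07, 0.09, 0.18} → pass.
Dep (methods 2·3): 0.42 vs {0.09, 0.07, 0.21, 0.13} → pass.
ASC (methods 1·2): 0.60 vs {0.13, 0.05, 0.17, 0.18} → pass.
ASC (methods 1·3): 0.49 vs {0.07, 0.05, 0.07, 0.09} → pass.
ASC (methods 2·3): 0.50 vs {0.07, 0.09, 0.07, 0.09} → pass.
Min (methods 1·2): 0.61 vs {0.28, 0.16, 0.18, 0.17} → pass.
Min (methods 1·3): 0.45 vs {0.18, 0.09, 0.09, 0.07} → pass.
Min (methods 2·3): 0.37 vs {0.13, 0.21, 0.09, 0.07} → pass.
0 of 9 fail.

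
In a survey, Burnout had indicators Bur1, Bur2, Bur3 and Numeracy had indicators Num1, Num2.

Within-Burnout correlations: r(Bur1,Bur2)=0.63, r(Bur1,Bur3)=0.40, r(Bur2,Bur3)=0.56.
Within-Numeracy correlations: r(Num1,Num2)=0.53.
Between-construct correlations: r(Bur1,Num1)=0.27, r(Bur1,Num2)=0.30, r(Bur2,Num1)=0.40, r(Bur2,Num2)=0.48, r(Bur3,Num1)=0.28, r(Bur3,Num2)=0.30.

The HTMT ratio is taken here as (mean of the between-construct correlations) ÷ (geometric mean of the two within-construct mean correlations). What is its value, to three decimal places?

Between-construct mean = 2.03/6 = 0.3383.
Mean within-Bur = 1.59/3 = 0.5300; mean within-Num = 0.53/1 = 0.5300.
Geometric mean = √(0.5300 × 0.5300) = 0.5300.
HTMT = 0.3383 / 0.5300 = 0.638.

0.638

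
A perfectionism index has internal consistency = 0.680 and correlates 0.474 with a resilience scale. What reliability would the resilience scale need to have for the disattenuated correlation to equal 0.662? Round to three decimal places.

r_true = r_obs / √(r_xx · r_yy) ⇒ 0.662 = 0.474 / √(0.680 · r_yy).
√(0.680 · r_yy) = 0.474 / 0.662 = 0.7160; 0.680 · r_yy = 0.5127; r_yy = 0.5127 / 0.680 ≈ 0.754.

0.754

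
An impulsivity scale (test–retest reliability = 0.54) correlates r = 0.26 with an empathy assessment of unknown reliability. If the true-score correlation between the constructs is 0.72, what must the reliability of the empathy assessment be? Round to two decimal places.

r_true = r_obs / √(r_xx · r_yy) ⇒ 0.72 = 0.26 / √(0.54 · r_yy).
√(0.54 · r_yy) = 0.26 / 0.72 = 0.3611; 0.54 · r_yy = 0.1304; r_yy = 0.1304 / 0.54 ≈ 0.24.

0.24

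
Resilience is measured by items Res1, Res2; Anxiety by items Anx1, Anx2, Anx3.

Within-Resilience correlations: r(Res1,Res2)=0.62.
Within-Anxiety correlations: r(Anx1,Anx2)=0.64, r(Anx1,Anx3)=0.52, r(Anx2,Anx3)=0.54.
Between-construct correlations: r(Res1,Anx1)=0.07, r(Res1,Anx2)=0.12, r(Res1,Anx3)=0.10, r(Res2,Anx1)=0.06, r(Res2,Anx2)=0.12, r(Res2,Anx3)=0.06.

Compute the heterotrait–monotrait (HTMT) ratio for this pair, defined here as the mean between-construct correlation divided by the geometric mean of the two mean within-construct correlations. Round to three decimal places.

0.149

Between-construct mean = 0.53/6 = 0.0883.
Mean within-Res = 0.62/1 = 0.6200; mean within-Anx = 1.70/3 = 0.5667.
Geometric mean = √(0.6200 × 0.5667) = 0.5928.
HTMT = 0.0883 / 0.5928 = 0.149.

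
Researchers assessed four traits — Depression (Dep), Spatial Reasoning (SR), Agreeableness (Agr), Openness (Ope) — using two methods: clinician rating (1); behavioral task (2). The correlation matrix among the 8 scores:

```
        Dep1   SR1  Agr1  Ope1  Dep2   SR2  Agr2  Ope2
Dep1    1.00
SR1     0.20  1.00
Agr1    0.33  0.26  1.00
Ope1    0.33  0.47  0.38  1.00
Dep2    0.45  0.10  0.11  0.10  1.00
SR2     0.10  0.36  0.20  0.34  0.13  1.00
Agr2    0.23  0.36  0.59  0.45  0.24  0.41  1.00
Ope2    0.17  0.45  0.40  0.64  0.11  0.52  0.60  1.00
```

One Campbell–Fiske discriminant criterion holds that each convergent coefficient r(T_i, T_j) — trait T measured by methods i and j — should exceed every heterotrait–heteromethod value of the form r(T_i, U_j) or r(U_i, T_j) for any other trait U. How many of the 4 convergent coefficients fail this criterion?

1

Each convergent coefficient versus the relevant comparison correlations:
Dep (methods 1·2): 0.45 vs {0.10, 0.10, 0.23, 0.11, 0.17, 0.10} → pass.
SR (methods 1·2): 0.36 vs {0.10, 0.10, 0.36, 0.20, 0.45, 0.34} → fail.
Agr (methods 1·2): 0.59 vs {0.11, 0.23, 0.20, 0.36, 0.40, 0.45} → pass.
Ope (methods 1·2): 0.64 vs {0.10, 0.17, 0.34, 0.45, 0.45, 0.40} → pass.
1 of 4 fail.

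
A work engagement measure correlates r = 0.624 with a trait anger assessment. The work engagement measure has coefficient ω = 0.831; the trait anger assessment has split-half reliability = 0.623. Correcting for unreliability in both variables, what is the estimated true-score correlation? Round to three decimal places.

0.867

r_true = r_obs / √(r_xx · r_yy) = 0.624 / √(0.831 × 0.623) = 0.624 / √0.517713 = 0.624 / 0.7195 ≈ 0.867.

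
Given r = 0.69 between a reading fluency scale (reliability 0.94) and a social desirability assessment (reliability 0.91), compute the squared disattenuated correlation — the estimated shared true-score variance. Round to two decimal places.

0.56

Disattenuated r = 0.69 / √(0.94 × 0.91) = 0.69 / 0.9249 = 0.7460.
Shared true-score variance = 0.7460² = 0.5565 ≈ 0.56.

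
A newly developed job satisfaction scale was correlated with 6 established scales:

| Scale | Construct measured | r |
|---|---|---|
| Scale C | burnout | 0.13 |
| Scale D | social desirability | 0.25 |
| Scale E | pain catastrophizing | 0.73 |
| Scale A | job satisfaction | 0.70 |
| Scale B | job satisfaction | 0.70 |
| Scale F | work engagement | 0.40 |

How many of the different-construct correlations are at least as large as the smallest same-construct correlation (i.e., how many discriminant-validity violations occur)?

Convergent (same construct = job satisfaction): Scale A, Scale B.
Smallest convergent = 0.70. Discriminant values: 0.13, 0.25, 0.73, 0.40; count ≥ 0.70 → 1.

1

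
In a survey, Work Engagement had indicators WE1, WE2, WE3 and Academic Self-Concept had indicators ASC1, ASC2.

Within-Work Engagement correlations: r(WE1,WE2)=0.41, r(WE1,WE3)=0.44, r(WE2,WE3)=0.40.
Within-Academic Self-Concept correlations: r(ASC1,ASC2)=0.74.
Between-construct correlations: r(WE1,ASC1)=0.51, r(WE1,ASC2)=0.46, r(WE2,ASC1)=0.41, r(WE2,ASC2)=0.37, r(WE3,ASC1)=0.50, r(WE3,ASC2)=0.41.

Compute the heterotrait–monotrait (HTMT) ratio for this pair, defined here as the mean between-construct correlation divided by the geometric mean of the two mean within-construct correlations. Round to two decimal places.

0.80

Mean heterotrait r = 2.66/6 = 0.4433.
Mean within-WE = 1.25/3 = 0.4167; mean within-ASC = 0.74/1 = 0.7400.
Geometric mean = √(0.4167 × 0.7400) = 0.5553.
HTMT = 0.4433 / 0.5553 = 0.80.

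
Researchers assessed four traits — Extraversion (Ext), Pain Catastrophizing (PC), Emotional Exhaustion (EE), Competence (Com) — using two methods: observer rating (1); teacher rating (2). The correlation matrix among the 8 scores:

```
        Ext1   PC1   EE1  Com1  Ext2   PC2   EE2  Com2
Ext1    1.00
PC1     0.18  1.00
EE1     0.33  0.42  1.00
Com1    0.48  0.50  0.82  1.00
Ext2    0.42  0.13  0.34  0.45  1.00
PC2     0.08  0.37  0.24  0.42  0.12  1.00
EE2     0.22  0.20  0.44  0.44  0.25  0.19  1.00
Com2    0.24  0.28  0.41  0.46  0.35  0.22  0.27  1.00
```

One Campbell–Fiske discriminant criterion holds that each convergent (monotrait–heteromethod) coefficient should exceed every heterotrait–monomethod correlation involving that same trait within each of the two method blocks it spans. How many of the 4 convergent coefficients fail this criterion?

Checking each validity diagonal entry against its comparison values:
Ext (methods 1·2): 0.42 vs {0.18, 0.12, 0.33, 0.25, 0.48, 0.35} → fail.
PC (methods 1·2): 0.37 vs {0.18, 0.12, 0.42, 0.19, 0.50, 0.22} → fail.
EE (methods 1·2): 0.44 vs {0.33, 0.25, 0.42, 0.19, 0.82, 0.27} → fail.
Com (methods 1·2): 0.46 vs {0.48, 0.35, 0.50, 0.22, 0.82, 0.27} → fail.
4 of 4 fail.

4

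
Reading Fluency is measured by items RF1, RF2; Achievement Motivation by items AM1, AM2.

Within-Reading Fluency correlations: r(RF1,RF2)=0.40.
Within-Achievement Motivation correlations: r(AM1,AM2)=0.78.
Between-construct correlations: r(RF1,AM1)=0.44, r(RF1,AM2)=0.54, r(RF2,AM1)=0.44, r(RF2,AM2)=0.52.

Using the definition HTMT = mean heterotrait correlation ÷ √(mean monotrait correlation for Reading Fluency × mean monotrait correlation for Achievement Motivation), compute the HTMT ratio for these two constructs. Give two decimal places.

0.87

Between-construct mean = 1.94/4 = 0.4850.
Mean within-RF = 0.40/1 = 0.4000; mean within-AM = 0.78/1 = 0.7800.
Geometric mean = √(0.4000 × 0.7800) = 0.5586.
HTMT = 0.4850 / 0.5586 = 0.87.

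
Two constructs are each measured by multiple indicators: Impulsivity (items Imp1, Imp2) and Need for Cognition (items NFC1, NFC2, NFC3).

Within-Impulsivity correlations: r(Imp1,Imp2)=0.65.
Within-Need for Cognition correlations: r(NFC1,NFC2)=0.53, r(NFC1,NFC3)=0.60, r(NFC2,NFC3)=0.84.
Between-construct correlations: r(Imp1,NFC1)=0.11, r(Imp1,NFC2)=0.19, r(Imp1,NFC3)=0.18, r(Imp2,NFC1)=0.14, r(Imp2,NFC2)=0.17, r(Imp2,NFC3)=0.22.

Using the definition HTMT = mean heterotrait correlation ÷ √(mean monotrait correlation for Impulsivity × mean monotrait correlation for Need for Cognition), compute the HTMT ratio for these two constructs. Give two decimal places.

0.26

Mean between = 1.01/6 = 0.1683.
Mean within-Imp = 0.65/1 = 0.6500; mean within-NFC = 1.97/3 = 0.6567.
Geometric mean = √(0.6500 × 0.6567) = 0.6533.
HTMT = 0.1683 / 0.6533 = 0.26.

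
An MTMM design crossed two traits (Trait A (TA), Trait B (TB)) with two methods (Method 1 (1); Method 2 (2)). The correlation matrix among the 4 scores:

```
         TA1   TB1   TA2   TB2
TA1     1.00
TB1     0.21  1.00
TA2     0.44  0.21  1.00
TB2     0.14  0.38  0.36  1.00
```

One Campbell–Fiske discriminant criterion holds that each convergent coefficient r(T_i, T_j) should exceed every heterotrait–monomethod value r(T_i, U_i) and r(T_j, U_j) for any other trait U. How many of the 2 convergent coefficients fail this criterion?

Each convergent coefficient versus the relevant comparison correlations:
TA (methods 1·2): 0.44 vs {0.21, 0.36} → pass.
TB (methods 1·2): 0.38 vs {0.21, 0.36} → pass.
0 of 2 fail.

0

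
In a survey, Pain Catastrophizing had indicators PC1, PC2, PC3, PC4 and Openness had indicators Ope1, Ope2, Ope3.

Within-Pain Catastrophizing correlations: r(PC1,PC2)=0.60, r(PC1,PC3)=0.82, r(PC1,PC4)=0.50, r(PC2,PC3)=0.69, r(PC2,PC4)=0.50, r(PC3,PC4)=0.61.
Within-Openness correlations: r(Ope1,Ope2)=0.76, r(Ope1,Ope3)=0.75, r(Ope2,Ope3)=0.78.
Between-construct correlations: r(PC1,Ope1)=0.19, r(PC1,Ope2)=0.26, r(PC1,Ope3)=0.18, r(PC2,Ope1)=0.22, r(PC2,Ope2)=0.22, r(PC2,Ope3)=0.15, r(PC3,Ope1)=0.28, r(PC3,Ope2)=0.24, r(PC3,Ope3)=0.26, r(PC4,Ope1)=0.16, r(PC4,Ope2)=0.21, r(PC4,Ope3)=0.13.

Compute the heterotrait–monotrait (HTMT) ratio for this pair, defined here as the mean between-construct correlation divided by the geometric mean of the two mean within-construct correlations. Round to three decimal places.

0.303

Mean between = 2.50/12 = 0.2083.
Mean within-PC = 3.72/6 = 0.6200; mean within-Ope = 2.29/3 = 0.7633.
Geometric mean = √(0.6200 × 0.7633) = 0.6879.
HTMT = 0.2083 / 0.6879 = 0.303.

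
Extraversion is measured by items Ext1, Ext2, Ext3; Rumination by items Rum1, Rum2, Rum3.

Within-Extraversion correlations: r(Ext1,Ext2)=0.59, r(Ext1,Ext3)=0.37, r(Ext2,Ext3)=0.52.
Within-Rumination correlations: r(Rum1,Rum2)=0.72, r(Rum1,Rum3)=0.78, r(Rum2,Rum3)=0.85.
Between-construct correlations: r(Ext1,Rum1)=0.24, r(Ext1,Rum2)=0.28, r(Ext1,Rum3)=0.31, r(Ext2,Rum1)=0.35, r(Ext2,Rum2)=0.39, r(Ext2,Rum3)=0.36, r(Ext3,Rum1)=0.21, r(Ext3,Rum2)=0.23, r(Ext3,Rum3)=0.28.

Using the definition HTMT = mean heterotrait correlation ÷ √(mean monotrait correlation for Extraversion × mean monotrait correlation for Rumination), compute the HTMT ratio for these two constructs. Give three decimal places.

0.474

Between-construct mean = 2.65/9 = 0.2944.
Mean within-Ext = 1.48/3 = 0.4933; mean within-Rum = 2.35/3 = 0.7833.
Geometric mean = √(0.4933 × 0.7833) = 0.6216.
HTMT = 0.2944 / 0.6216 = 0.474.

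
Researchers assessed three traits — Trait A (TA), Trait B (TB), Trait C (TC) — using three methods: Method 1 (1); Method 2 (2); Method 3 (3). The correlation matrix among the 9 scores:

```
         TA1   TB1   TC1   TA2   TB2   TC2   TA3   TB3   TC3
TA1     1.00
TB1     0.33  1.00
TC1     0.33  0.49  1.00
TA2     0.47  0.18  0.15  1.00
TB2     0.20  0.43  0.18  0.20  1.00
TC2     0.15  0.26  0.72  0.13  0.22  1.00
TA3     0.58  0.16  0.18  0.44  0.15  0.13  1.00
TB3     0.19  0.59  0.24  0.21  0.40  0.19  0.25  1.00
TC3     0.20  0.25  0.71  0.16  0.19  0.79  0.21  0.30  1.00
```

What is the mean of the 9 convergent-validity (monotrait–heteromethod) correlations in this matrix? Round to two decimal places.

Convergent values: 0.47, 0.58, 0.44, 0.43, 0.59, 0.40, 0.72, 0.71, 0.79; mean = 5.13/9 = 0.57.

0.57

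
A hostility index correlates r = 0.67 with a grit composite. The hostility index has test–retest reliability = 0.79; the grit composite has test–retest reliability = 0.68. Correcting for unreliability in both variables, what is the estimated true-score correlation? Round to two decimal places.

r_true = r_obs / √(r_xx · r_yy) = 0.67 / √(0.79 × 0.68) = 0.67 / √0.5372 = 0.67 / 0.7329 ≈ 0.91.

0.91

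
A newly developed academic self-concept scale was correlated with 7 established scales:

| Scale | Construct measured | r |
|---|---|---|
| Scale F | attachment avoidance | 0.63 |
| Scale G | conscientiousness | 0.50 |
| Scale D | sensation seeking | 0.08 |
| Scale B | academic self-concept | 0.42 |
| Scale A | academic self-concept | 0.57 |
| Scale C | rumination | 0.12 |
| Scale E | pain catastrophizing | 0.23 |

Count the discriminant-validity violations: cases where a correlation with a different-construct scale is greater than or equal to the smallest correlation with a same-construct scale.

2

Convergent (same construct = academic self-concept): Scale B, Scale A.
Smallest convergent = 0.42. Discriminant values: 0.63, 0.50, 0.08, 0.12, 0.23; count ≥ 0.42 → 2.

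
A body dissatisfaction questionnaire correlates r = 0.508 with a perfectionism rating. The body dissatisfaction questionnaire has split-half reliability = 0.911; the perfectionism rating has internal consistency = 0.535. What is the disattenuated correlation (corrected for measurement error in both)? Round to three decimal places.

r_true = r_obs / √(r_xx · r_yy) = 0.508 / √(0.911 × 0.535) = 0.508 / √0.487385 = 0.508 / 0.6981 ≈ 0.728.

0.728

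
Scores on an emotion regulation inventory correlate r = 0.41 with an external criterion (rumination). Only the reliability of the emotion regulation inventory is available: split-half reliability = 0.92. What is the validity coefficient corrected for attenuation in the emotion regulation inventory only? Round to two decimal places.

0.43

Single correction: r_c = r_obs / √r_xx = 0.41 / √0.92 = 0.41 / 0.9592 ≈ 0.43.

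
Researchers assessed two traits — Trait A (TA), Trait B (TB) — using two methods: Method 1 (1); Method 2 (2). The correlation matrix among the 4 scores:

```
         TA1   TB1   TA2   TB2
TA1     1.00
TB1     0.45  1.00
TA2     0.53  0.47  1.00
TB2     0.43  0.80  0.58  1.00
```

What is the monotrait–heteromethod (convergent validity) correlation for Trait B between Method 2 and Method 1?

0.80

Same trait (TB), different methods: r(TB2, TB1) = 0.80.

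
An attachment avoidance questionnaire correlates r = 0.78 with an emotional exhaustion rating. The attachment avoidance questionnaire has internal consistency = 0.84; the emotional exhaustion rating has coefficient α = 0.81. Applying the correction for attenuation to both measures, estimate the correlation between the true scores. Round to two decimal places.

0.95

r_true = r_obs / √(r_xx · r_yy) = 0.78 / √(0.84 × 0.81) = 0.78 / √0.6804 = 0.78 / 0.8249 ≈ 0.95.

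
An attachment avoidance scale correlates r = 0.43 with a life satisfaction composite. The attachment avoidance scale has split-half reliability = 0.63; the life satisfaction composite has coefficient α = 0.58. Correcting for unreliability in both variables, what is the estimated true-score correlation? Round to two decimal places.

0.71

r_true = r_obs / √(r_xx · r_yy) = 0.43 / √(0.63 × 0.58) = 0.43 / √0.3654 = 0.43 / 0.6045 ≈ 0.71.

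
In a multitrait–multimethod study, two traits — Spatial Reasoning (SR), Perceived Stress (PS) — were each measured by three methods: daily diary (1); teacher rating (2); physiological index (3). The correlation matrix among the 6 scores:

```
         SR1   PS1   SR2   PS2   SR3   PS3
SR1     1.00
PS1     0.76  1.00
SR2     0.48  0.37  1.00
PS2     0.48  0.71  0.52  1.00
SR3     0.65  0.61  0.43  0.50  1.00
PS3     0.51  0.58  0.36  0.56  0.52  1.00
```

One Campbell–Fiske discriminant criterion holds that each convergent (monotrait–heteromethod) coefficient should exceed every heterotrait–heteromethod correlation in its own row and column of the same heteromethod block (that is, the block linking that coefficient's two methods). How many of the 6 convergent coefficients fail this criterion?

Convergent coefficients and their comparison sets:
SR (methods 1·2): 0.48 vs {0.48, 0.37} → fail.
SR (methods 1·3): 0.65 vs {0.51, 0.61} → pass.
SR (methods 2·3): 0.43 vs {0.36, 0.50} → fail.
PS (methods 1·2): 0.71 vs {0.37, 0.48} → pass.
PS (methods 1·3): 0.58 vs {0.61, 0.51} → fail.
PS (methods 2·3): 0.56 vs {0.50, 0.36} → pass.
3 of 6 fail.

3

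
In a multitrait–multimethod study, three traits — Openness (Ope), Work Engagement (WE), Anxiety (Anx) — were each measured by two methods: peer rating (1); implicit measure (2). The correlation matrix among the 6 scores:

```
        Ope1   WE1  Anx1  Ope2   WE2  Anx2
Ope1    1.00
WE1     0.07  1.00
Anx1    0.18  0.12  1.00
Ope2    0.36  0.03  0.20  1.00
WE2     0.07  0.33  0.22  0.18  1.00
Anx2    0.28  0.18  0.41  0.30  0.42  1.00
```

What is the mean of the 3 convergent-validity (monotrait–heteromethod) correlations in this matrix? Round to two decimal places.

Convergent values: 0.36, 0.33, 0.41; mean = 1.10/3 = 0.37.

0.37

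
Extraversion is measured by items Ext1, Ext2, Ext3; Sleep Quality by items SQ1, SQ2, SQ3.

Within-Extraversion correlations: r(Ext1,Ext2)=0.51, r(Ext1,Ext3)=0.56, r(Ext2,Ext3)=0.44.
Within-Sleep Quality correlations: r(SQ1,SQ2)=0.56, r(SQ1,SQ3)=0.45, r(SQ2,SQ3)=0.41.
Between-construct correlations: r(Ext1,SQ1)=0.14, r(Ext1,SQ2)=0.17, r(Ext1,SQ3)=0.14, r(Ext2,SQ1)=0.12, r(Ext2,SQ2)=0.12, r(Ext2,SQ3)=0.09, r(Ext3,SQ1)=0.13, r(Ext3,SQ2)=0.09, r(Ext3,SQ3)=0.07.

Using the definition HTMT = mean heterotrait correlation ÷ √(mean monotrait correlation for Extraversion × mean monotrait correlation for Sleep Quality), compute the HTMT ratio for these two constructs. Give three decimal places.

0.244

Between-construct mean = 1.07/9 = 0.1189.
Mean within-Ext = 1.51/3 = 0.5033; mean within-SQ = 1.42/3 = 0.4733.
Geometric mean = √(0.5033 × 0.4733) = 0.4881.
HTMT = 0.1189 / 0.4881 = 0.244.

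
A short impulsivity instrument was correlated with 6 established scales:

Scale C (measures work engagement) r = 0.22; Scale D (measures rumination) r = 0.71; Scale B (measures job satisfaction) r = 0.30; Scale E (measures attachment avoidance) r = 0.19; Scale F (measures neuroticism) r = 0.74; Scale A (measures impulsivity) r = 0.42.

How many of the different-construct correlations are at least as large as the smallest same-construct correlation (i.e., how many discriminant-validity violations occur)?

Convergent (same construct = impulsivity): Scale A.
Smallest convergent = 0.42. Discriminant values: 0.22, 0.71, 0.30, 0.19, 0.74; count ≥ 0.42 → 2.

2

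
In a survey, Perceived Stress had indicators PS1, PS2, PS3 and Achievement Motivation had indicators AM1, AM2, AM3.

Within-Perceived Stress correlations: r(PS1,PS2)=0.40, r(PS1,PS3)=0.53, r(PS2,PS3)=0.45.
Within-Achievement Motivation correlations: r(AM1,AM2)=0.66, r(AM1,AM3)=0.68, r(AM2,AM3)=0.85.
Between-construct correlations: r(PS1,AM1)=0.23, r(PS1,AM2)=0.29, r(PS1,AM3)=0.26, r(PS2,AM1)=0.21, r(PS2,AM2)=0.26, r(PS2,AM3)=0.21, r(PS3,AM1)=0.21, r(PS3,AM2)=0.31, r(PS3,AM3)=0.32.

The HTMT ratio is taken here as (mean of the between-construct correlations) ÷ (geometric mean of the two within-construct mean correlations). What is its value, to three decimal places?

0.441

Between-construct mean = 2.30/9 = 0.2556.
Mean within-PS = 1.38/3 = 0.4600; mean within-AM = 2.19/3 = 0.7300.
Geometric mean = √(0.4600 × 0.7300) = 0.5795.
HTMT = 0.2556 / 0.5795 = 0.441.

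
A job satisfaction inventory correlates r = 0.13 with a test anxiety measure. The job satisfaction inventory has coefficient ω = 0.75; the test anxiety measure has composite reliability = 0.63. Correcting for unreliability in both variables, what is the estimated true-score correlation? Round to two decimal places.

0.19

r_true = r_obs / √(r_xx · r_yy) = 0.13 / √(0.75 × 0.63) = 0.13 / √0.4725 = 0.13 / 0.6874 ≈ 0.19.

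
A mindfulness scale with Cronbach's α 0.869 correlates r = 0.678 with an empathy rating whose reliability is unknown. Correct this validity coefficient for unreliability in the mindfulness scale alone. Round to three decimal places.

0.727

Single correction: r_c = r_obs / √r_xx = 0.678 / √0.869 = 0.678 / 0.9322 ≈ 0.727.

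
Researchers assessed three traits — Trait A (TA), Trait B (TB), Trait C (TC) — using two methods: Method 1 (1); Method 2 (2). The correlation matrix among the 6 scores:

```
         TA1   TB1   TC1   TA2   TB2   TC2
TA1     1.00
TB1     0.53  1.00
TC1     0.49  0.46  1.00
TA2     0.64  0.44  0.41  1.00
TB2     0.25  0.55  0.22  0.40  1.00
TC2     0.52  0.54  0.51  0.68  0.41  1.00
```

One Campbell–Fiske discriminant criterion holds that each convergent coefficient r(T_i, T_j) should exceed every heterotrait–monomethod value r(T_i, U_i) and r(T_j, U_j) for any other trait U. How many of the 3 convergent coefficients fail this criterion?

Checking each validity diagonal entry against its comparison values:
TA (methods 1·2): 0.64 vs {0.53, 0.40, 0.49, 0.68} → fail.
TB (methods 1·2): 0.55 vs {0.53, 0.40, 0.46, 0.41} → pass.
TC (methods 1·2): 0.51 vs {0.49, 0.68, 0.46, 0.41} → fail.
2 of 3 fail.

2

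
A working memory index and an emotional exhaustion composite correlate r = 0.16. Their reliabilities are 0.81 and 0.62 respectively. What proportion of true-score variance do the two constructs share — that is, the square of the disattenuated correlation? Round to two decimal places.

Disattenuated r = 0.16 / √(0.81 × 0.62) = 0.16 / 0.7087 = 0.2258.
Shared true-score variance = 0.2258² = 0.0510 ≈ 0.05.

0.05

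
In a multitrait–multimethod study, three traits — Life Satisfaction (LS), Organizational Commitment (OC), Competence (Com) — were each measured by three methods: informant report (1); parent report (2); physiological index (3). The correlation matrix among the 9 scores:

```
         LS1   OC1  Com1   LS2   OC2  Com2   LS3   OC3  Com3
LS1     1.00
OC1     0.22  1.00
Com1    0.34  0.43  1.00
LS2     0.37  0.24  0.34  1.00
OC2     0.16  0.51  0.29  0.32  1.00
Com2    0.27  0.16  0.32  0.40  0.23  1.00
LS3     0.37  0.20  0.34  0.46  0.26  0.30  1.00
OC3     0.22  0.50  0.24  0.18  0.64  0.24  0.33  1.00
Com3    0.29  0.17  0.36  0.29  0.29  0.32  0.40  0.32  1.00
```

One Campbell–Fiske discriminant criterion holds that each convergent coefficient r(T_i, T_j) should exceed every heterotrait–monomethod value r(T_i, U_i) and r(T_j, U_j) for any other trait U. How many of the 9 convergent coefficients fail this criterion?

Checking each validity diagonal entry against its comparison values:
LS (methods 1·2): 0.37 vs {0.22, 0.32, 0.34, 0.40} → fail.
LS (methods 1·3): 0.37 vs {0.22, 0.33, 0.34, 0.40} → fail.
LS (methods 2·3): 0.46 vs {0.32, 0.33, 0.40, 0.40} → pass.
OC (methods 1·2): 0.51 vs {0.22, 0.32, 0.43, 0.23} → pass.
OC (methods 1·3): 0.50 vs {0.22, 0.33, 0.43, 0.32} → pass.
OC (methods 2·3): 0.64 vs {0.32, 0.33, 0.23, 0.32} → pass.
Com (methods 1·2): 0.32 vs {0.34, 0.40, 0.43, 0.23} → fail.
Com (methods 1·3): 0.36 vs {0.34, 0.40, 0.43, 0.32} → fail.
Com (methods 2·3): 0.32 vs {0.40, 0.40, 0.23, 0.32} → fail.
5 of 9 fail.

5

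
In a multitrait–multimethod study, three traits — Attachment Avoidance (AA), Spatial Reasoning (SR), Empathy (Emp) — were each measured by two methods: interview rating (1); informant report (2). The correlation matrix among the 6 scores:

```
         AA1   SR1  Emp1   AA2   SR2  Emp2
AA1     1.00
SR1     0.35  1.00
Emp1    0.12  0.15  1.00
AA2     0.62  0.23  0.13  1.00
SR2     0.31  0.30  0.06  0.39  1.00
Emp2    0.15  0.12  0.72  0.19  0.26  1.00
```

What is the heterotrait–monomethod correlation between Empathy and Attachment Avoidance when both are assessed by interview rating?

Different traits, same method: r(Emp1, AA1) = 0.12.

0.12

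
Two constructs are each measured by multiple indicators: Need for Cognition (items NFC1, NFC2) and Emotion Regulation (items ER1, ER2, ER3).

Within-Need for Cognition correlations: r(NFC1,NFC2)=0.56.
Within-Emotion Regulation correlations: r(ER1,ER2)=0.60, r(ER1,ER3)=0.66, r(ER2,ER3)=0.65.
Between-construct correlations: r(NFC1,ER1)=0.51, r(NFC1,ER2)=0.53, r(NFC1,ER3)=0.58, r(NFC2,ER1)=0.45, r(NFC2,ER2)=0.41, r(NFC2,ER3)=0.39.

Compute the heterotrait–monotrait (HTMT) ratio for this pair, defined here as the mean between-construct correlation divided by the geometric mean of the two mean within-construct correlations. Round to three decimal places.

Mean between = 2.87/6 = 0.4783.
Mean within-NFC = 0.56/1 = 0.5600; mean within-ER = 1.91/3 = 0.6367.
Geometric mean = √(0.5600 × 0.6367) = 0.5971.
HTMT = 0.4783 / 0.5971 = 0.801.

0.801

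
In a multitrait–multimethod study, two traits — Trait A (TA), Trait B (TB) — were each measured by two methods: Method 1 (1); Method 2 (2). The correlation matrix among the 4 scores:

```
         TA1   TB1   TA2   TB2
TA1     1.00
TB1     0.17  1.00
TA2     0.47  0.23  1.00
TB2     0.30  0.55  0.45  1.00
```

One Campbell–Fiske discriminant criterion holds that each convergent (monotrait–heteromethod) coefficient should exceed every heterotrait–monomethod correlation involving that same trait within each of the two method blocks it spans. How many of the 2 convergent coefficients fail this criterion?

Convergent coefficients and their comparison sets:
TA (methods 1·2): 0.47 vs {0.17, 0.45} → pass.
TB (methods 1·2): 0.55 vs {0.17, 0.45} → pass.
0 of 2 fail.

0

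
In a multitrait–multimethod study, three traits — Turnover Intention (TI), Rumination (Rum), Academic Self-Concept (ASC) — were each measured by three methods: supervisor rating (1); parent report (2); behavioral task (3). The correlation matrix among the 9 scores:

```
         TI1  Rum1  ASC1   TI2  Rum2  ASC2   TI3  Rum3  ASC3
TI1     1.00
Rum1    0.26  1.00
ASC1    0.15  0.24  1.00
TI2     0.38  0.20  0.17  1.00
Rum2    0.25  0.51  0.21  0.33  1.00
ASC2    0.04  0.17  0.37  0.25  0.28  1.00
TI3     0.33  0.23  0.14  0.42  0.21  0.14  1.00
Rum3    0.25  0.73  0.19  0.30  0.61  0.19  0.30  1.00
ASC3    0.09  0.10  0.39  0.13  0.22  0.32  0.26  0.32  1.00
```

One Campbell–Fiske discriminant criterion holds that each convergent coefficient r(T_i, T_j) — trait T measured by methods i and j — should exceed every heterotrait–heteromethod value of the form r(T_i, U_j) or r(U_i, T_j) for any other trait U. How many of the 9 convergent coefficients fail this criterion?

0

Each convergent coefficient versus the relevant comparison correlations:
TI (methods 1·2): 0.38 vs {0.25, 0.20, 0.04, 0.17} → pass.
TI (methods 1·3): 0.33 vs {0.25, 0.23, 0.09, 0.14} → pass.
TI (methods 2·3): 0.42 vs {0.30, 0.21, 0.13, 0.14} → pass.
Rum (methods 1·2): 0.51 vs {0.20, 0.25, 0.17, 0.21} → pass.
Rum (methods 1·3): 0.73 vs {0.23, 0.25, 0.10, 0.19} → pass.
Rum (methods 2·3): 0.61 vs {0.21, 0.30, 0.22, 0.19} → pass.
ASC (methods 1·2): 0.37 vs {0.17, 0.04, 0.21, 0.17} → pass.
ASC (methods 1·3): 0.39 vs {0.14, 0.09, 0.19, 0.10} → pass.
ASC (methods 2·3): 0.32 vs {0.14, 0.13, 0.19, 0.22} → pass.
0 of 9 fail.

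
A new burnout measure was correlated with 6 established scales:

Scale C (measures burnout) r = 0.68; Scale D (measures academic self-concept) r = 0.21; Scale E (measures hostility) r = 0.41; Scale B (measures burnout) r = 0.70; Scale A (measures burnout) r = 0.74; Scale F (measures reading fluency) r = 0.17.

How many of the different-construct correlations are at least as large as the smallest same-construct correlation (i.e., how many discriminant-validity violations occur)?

Convergent (same construct = burnout): Scale C, Scale B, Scale A.
Smallest convergent = 0.68. Discriminant values: 0.21, 0.41, 0.17; count ≥ 0.68 → 0.

0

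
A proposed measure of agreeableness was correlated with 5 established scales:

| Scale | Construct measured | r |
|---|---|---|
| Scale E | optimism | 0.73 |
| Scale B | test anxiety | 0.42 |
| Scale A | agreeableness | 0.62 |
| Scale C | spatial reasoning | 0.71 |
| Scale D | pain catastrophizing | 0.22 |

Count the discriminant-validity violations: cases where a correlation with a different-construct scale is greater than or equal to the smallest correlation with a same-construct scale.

Convergent (same construct = agreeableness): Scale A.
Smallest convergent = 0.62. Discriminant values: 0.73, 0.42, 0.71, 0.22; count ≥ 0.62 → 2.

2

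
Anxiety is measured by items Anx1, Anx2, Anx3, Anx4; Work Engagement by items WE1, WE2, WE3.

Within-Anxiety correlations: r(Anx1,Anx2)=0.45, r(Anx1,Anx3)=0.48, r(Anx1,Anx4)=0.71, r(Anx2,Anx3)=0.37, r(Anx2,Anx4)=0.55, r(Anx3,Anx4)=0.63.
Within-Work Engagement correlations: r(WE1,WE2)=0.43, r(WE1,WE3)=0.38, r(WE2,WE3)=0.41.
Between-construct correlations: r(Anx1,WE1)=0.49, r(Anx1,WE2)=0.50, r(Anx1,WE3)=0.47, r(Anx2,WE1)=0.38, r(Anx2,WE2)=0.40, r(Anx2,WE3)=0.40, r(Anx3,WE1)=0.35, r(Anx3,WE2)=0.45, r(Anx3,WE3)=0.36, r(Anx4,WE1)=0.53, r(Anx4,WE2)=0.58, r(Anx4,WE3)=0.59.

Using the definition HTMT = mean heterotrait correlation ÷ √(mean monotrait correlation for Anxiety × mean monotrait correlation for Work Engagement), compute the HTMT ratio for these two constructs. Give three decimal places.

0.986

Mean between = 5.50/12 = 0.4583.
Mean within-Anx = 3.19/6 = 0.5317; mean within-WE = 1.22/3 = 0.4067.
Geometric mean = √(0.5317 × 0.4067) = 0.4650.
HTMT = 0.4583 / 0.4650 = 0.986.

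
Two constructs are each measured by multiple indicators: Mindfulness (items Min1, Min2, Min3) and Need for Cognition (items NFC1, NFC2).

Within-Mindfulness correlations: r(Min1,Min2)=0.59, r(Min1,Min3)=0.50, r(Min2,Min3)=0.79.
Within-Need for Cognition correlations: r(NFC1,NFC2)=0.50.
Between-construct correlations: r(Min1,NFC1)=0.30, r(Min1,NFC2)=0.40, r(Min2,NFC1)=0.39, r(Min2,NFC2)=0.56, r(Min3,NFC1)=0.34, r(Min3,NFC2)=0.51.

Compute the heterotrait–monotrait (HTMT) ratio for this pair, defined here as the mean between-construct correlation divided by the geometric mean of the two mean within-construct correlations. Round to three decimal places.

Mean heterotrait r = 2.50/6 = 0.4167.
Mean within-Min = 1.88/3 = 0.6267; mean within-NFC = 0.50/1 = 0.5000.
Geometric mean = √(0.6267 × 0.5000) = 0.5598.
HTMT = 0.4167 / 0.5598 = 0.744.

0.744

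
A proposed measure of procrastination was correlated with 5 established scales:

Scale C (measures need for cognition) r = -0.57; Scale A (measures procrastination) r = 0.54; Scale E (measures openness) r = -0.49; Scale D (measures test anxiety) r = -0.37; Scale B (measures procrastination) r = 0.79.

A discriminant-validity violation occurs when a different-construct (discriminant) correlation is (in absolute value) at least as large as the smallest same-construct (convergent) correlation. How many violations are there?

Convergent (same construct = procrastination): Scale A, Scale B.
Smallest convergent = 0.54. Discriminant |r|: 0.57, 0.49, 0.37; count ≥ 0.54 → 1.

1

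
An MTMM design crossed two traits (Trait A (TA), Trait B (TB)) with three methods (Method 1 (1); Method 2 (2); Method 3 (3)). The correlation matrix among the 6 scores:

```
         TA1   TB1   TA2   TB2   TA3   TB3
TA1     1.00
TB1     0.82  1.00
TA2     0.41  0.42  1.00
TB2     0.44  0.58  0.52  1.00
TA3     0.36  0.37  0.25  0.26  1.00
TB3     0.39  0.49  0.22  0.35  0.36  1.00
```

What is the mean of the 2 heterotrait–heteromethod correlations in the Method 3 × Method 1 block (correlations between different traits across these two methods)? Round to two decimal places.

0.38

HTHM values (method 3 × method 1): 0.37, 0.39; mean = 0.76/2 = 0.38.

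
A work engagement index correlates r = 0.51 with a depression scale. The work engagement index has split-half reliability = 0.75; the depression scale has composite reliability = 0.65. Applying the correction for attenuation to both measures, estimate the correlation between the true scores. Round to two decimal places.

0.73

r_true = r_obs / √(r_xx · r_yy) = 0.51 / √(0.75 × 0.65) = 0.51 / √0.4875 = 0.51 / 0.6982 ≈ 0.73.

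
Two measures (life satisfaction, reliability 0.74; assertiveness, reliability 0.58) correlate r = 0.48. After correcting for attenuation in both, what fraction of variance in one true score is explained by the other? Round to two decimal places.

Disattenuated r = 0.48 / √(0.74 × 0.58) = 0.48 / 0.6551 = 0.7327.
Shared true-score variance = 0.7327² = 0.5368 ≈ 0.54.

0.54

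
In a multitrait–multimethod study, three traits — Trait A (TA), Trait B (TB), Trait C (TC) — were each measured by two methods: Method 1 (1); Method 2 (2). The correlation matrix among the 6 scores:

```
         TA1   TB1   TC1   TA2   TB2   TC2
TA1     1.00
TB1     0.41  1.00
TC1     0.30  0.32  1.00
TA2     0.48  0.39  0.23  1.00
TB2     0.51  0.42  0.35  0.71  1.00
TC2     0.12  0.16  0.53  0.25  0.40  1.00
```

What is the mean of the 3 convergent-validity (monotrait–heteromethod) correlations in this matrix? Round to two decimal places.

Convergent values: 0.48, 0.42, 0.53; mean = 1.43/3 = 0.48.

0.48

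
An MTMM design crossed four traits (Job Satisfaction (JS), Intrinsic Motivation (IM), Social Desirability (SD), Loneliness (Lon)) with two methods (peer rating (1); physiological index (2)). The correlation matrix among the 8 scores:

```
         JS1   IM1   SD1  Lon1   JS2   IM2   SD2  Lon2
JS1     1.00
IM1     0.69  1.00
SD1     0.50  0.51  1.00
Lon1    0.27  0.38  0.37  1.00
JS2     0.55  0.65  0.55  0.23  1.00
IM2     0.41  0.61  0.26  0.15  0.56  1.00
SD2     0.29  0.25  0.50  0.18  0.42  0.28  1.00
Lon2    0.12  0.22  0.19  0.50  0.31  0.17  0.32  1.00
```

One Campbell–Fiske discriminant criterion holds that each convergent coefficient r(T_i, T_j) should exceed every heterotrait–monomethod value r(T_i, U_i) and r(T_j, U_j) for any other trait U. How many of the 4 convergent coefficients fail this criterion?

Each convergent coefficient versus the relevant comparison correlations:
JS (methods 1·2): 0.55 vs {0.69, 0.56, 0.50, 0.42, 0.27, 0.31} → fail.
IM (methods 1·2): 0.61 vs {0.69, 0.56, 0.51, 0.28, 0.38, 0.17} → fail.
SD (methods 1·2): 0.50 vs {0.50, 0.42, 0.51, 0.28, 0.37, 0.32} → fail.
Lon (methods 1·2): 0.50 vs {0.27, 0.31, 0.38, 0.17, 0.37, 0.32} → pass.
3 of 4 fail.

3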